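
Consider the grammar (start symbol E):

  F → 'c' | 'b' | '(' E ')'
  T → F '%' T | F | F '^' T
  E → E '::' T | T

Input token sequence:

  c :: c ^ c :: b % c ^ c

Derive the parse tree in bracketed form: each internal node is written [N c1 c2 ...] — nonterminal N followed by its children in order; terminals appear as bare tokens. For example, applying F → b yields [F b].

E
E :: T
E :: T :: T
T :: T :: T
F :: T :: T
c :: T :: T
c :: F ^ T :: T
c :: c ^ T :: T
c :: c ^ F :: T
c :: c ^ c :: T
c :: c ^ c :: F % T
c :: c ^ c :: b % T
c :: c ^ c :: b % F ^ T
c :: c ^ c :: b % c ^ T
c :: c ^ c :: b % c ^ F
c :: c ^ c :: b % c ^ c

[E [E [E [T [F c]]] :: [T [F c] ^ [T [F c]]]] :: [T [F b] % [T [F c] ^ [T [F c]]]]]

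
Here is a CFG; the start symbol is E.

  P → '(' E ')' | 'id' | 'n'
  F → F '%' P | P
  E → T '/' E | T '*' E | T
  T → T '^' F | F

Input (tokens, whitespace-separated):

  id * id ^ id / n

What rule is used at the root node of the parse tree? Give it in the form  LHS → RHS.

E → T '*' E

[E [T [F [P id]]] * [E [T [T [F [P id]]] ^ [F [P id]]] / [E [T [F [P n]]]]]]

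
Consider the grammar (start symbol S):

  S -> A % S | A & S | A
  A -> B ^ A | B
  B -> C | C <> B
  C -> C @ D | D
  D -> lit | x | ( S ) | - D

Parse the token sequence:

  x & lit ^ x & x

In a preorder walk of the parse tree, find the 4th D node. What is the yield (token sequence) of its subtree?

[S [A [B [C [D x]]]] & [S [A [B [C [D lit]]] ^ [A [B [C [D x]]]]] & [S [A [B [C [D x]]]]]]]

x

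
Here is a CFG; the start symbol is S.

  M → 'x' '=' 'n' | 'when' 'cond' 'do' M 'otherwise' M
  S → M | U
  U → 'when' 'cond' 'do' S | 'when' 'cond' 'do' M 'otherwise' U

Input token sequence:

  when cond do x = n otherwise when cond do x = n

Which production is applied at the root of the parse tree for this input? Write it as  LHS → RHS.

[S [U when cond do [M x = n] otherwise [U when cond do [S [M x = n]]]]]

S → U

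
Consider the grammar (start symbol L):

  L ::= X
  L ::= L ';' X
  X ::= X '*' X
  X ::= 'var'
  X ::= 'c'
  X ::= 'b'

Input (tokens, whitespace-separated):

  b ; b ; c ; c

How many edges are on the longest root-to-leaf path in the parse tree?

5

[L [L [L [L [X b]] ; [X b]] ; [X c]] ; [X c]]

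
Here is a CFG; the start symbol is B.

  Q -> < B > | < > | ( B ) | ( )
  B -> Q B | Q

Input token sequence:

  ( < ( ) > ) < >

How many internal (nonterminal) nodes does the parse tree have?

[B [Q ( [B [Q < [B [Q ( )]] >]] )] [B [Q < >]]]

8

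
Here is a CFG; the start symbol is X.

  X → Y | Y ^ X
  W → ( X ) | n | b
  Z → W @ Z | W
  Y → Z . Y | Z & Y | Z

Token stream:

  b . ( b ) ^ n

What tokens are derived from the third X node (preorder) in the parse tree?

[X [Y [Z [W b]] . [Y [Z [W ( [X [Y [Z [W b]]]] )]]]] ^ [X [Y [Z [W n]]]]]

n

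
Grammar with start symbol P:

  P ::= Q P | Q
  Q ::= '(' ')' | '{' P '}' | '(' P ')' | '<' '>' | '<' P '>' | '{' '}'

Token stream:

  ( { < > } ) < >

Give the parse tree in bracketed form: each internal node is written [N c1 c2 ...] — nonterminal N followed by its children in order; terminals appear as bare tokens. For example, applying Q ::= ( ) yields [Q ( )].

P
Q P
( P ) P
( Q ) P
( { P } ) P
( { Q } ) P
( { < > } ) P
( { < > } ) Q
( { < > } ) < >

[P [Q ( [P [Q { [P [Q < >]] }]] )] [P [Q < >]]]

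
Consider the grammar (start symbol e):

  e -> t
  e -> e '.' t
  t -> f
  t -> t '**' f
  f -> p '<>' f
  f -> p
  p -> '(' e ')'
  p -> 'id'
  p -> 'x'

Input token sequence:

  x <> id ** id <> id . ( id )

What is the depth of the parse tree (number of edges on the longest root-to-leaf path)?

[e [e [t [t [f [p x] <> [f [p id]]]] ** [f [p id] <> [f [p id]]]]] . [t [f [p ( [e [t [f [p id]]]] )]]]]

8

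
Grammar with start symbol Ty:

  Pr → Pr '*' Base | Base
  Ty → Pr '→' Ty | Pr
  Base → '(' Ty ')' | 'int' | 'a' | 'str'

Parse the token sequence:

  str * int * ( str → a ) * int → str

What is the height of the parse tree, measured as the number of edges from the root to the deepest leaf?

8

[Ty [Pr [Pr [Pr [Pr [Base str]] * [Base int]] * [Base ( [Ty [Pr [Base str]] → [Ty [Pr [Base a]]]] )]] * [Base int]] → [Ty [Pr [Base str]]]]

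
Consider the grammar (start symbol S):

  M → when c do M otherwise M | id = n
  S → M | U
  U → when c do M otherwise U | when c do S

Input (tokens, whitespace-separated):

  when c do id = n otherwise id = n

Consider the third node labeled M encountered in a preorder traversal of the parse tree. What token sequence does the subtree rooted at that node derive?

id = n

[S [M when c do [M id = n] otherwise [M id = n]]]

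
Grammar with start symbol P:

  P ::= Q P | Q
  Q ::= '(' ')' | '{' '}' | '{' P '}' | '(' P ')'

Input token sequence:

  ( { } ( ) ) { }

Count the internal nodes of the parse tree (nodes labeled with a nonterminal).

[P [Q ( [P [Q { }] [P [Q ( )]]] )] [P [Q { }]]]

8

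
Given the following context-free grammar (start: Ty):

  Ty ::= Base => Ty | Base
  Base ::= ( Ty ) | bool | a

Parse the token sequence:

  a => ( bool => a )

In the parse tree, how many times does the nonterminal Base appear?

4

[Ty [Base a] => [Ty [Base ( [Ty [Base bool] => [Ty [Base a]]] )]]]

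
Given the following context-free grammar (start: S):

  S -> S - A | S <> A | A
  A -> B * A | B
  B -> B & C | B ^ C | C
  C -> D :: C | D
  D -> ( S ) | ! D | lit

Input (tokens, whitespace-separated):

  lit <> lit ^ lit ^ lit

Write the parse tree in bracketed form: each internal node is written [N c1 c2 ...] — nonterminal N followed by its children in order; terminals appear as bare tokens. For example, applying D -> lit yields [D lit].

[S [S [A [B [C [D lit]]]]] <> [A [B [B [B [C [D lit]]] ^ [C [D lit]]] ^ [C [D lit]]]]]

S
S <> A
A <> A
B <> A
C <> A
D <> A
lit <> A
lit <> B
lit <> B ^ C
lit <> B ^ C ^ C
lit <> C ^ C ^ C
lit <> D ^ C ^ C
lit <> lit ^ C ^ C
lit <> lit ^ D ^ C
lit <> lit ^ lit ^ C
lit <> lit ^ lit ^ D
lit <> lit ^ lit ^ lit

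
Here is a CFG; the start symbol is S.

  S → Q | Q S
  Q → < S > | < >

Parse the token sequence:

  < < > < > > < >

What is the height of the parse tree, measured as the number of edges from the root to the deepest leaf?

[S [Q < [S [Q < >] [S [Q < >]]] >] [S [Q < >]]]

5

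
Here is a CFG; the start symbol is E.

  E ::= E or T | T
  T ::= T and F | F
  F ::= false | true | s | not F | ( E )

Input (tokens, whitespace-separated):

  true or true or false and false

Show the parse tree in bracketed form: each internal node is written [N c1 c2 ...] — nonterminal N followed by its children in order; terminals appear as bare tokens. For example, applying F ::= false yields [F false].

[E [E [E [T [F true]]] or [T [F true]]] or [T [T [F false]] and [F false]]]

E
E or T
E or T or T
T or T or T
F or T or T
true or T or T
true or F or T
true or true or T
true or true or T and F
true or true or F and F
true or true or false and F
true or true or false and false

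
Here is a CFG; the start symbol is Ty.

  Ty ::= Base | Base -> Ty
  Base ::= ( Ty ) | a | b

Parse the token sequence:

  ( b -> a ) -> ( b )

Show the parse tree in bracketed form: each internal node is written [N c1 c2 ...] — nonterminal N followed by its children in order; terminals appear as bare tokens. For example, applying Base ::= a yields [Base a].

Ty
Base -> Ty
( Ty ) -> Ty
( Base -> Ty ) -> Ty
( b -> Ty ) -> Ty
( b -> Base ) -> Ty
( b -> a ) -> Ty
( b -> a ) -> Base
( b -> a ) -> ( Ty )
( b -> a ) -> ( Base )
( b -> a ) -> ( b )

[Ty [Base ( [Ty [Base b] -> [Ty [Base a]]] )] -> [Ty [Base ( [Ty [Base b]] )]]]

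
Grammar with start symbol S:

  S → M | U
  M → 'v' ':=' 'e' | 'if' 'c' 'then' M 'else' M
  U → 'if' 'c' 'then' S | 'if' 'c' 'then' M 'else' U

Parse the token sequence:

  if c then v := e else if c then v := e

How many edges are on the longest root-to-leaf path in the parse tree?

[S [U if c then [M v := e] else [U if c then [S [M v := e]]]]]

5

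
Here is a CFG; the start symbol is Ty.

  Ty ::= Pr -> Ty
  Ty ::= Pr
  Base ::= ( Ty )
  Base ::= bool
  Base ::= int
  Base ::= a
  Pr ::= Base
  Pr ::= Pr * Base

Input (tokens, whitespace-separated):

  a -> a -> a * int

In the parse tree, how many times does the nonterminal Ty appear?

3

[Ty [Pr [Base a]] -> [Ty [Pr [Base a]] -> [Ty [Pr [Pr [Base a]] * [Base int]]]]]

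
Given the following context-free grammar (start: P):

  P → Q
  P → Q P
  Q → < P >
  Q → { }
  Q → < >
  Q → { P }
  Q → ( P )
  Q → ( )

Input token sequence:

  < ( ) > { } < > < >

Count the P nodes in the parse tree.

5

[P [Q < [P [Q ( )]] >] [P [Q { }] [P [Q < >] [P [Q < >]]]]]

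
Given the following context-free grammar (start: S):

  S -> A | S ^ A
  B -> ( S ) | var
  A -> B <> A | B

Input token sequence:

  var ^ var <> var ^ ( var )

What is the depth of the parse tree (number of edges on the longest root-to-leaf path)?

6

[S [S [S [A [B var]]] ^ [A [B var] <> [A [B var]]]] ^ [A [B ( [S [A [B var]]] )]]]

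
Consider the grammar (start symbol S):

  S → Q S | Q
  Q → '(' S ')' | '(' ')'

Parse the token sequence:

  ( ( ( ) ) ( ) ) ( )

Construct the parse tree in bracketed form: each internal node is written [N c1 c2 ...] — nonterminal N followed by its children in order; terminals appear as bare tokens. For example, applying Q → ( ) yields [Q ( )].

S
Q S
( S ) S
( Q S ) S
( ( S ) S ) S
( ( Q ) S ) S
( ( ( ) ) S ) S
( ( ( ) ) Q ) S
( ( ( ) ) ( ) ) S
( ( ( ) ) ( ) ) Q
( ( ( ) ) ( ) ) ( )

[S [Q ( [S [Q ( [S [Q ( )]] )] [S [Q ( )]]] )] [S [Q ( )]]]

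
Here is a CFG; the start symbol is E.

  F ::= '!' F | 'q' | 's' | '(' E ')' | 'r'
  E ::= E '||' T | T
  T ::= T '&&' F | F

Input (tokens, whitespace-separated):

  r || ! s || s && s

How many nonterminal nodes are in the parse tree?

12

[E [E [E [T [F r]]] || [T [F ! [F s]]]] || [T [T [F s]] && [F s]]]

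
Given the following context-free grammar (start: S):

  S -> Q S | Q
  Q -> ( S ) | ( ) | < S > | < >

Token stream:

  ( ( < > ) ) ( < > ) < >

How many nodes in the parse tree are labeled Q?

[S [Q ( [S [Q ( [S [Q < >]] )]] )] [S [Q ( [S [Q < >]] )] [S [Q < >]]]]

6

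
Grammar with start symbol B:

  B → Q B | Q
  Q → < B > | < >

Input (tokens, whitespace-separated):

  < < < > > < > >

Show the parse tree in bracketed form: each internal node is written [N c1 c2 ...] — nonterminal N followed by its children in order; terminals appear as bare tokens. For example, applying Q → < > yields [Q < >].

B
Q
< B >
< Q B >
< < B > B >
< < Q > B >
< < < > > B >
< < < > > Q >
< < < > > < > >

[B [Q < [B [Q < [B [Q < >]] >] [B [Q < >]]] >]]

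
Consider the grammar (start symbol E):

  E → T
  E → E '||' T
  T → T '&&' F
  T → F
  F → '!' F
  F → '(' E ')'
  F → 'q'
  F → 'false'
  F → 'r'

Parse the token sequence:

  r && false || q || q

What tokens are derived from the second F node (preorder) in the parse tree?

false

[E [E [E [T [T [F r]] && [F false]]] || [T [F q]]] || [T [F q]]]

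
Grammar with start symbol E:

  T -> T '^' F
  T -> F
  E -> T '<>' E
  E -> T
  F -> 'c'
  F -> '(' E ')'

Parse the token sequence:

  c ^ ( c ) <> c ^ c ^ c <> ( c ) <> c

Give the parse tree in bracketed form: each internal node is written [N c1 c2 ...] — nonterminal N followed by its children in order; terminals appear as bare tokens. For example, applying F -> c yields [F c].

[E [T [T [F c]] ^ [F ( [E [T [F c]]] )]] <> [E [T [T [T [F c]] ^ [F c]] ^ [F c]] <> [E [T [F ( [E [T [F c]]] )]] <> [E [T [F c]]]]]]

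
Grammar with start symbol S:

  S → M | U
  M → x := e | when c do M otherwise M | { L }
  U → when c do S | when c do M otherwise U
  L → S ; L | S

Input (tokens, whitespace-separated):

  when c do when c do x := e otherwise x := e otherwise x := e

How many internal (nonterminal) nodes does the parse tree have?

[S [M when c do [M when c do [M x := e] otherwise [M x := e]] otherwise [M x := e]]]

6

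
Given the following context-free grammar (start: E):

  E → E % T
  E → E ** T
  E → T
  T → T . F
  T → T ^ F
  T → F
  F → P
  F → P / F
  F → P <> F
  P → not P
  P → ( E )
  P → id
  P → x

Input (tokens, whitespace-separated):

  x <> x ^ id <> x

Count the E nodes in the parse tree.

[E [T [T [F [P x] <> [F [P x]]]] ^ [F [P id] <> [F [P x]]]]]

1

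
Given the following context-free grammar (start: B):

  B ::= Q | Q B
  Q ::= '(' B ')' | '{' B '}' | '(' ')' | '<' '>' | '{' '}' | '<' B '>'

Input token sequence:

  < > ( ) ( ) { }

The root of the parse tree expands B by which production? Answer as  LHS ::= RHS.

[B [Q < >] [B [Q ( )] [B [Q ( )] [B [Q { }]]]]]

B ::= Q B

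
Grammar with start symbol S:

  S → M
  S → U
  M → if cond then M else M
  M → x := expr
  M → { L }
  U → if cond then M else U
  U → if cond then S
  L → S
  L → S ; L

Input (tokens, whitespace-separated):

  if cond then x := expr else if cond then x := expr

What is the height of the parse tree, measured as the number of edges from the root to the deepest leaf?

[S [U if cond then [M x := expr] else [U if cond then [S [M x := expr]]]]]

5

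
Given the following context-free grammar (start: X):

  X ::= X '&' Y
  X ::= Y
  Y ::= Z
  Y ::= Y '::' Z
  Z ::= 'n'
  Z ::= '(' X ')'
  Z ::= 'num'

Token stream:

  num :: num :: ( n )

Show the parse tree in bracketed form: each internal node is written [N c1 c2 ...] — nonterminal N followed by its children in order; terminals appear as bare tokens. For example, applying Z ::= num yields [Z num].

[X [Y [Y [Y [Z num]] :: [Z num]] :: [Z ( [X [Y [Z n]]] )]]]

X
Y
Y :: Z
Y :: Z :: Z
Z :: Z :: Z
num :: Z :: Z
num :: num :: Z
num :: num :: ( X )
num :: num :: ( Y )
num :: num :: ( Z )
num :: num :: ( n )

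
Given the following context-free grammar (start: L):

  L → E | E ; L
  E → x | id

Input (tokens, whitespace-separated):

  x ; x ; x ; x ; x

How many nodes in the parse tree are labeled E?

5

[L [E x] ; [L [E x] ; [L [E x] ; [L [E x] ; [L [E x]]]]]]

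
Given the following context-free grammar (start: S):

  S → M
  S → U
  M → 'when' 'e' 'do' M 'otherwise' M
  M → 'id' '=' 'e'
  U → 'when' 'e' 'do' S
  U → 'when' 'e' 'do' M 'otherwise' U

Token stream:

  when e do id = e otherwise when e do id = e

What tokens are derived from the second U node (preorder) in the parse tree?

[S [U when e do [M id = e] otherwise [U when e do [S [M id = e]]]]]

when e do id = e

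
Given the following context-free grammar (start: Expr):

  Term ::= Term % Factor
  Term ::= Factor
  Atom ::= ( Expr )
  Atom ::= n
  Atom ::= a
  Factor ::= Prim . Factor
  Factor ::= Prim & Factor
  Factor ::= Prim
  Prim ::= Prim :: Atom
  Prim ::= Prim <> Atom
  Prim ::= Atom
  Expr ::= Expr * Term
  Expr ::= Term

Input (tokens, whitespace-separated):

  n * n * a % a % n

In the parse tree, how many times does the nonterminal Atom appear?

5

[Expr [Expr [Expr [Term [Factor [Prim [Atom n]]]]] * [Term [Factor [Prim [Atom n]]]]] * [Term [Term [Term [Factor [Prim [Atom a]]]] % [Factor [Prim [Atom a]]]] % [Factor [Prim [Atom n]]]]]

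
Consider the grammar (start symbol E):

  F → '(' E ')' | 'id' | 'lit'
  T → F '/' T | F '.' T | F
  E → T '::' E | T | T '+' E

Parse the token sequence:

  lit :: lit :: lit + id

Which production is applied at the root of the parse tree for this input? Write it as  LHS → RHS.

E → T '::' E

[E [T [F lit]] :: [E [T [F lit]] :: [E [T [F lit]] + [E [T [F id]]]]]]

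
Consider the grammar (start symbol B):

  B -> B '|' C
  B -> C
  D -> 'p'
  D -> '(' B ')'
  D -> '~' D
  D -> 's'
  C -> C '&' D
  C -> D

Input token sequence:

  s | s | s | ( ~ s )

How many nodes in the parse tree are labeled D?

[B [B [B [B [C [D s]]] | [C [D s]]] | [C [D s]]] | [C [D ( [B [C [D ~ [D s]]]] )]]]

6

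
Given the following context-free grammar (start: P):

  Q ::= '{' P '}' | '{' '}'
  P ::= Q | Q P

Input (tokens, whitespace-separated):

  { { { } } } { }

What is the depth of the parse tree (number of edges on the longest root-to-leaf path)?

6

[P [Q { [P [Q { [P [Q { }]] }]] }] [P [Q { }]]]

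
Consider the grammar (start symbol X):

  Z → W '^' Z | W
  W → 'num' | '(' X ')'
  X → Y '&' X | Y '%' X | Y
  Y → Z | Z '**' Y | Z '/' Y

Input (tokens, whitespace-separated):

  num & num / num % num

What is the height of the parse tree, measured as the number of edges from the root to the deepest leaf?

[X [Y [Z [W num]]] & [X [Y [Z [W num]] / [Y [Z [W num]]]] % [X [Y [Z [W num]]]]]]

6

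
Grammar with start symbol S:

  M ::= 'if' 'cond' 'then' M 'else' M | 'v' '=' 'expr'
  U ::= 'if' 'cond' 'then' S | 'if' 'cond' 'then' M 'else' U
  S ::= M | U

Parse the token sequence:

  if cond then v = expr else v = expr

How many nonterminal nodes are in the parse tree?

4

[S [M if cond then [M v = expr] else [M v = expr]]]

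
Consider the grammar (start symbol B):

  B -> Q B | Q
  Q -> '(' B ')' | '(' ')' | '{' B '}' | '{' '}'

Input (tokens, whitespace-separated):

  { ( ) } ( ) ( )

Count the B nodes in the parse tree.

4

[B [Q { [B [Q ( )]] }] [B [Q ( )] [B [Q ( )]]]]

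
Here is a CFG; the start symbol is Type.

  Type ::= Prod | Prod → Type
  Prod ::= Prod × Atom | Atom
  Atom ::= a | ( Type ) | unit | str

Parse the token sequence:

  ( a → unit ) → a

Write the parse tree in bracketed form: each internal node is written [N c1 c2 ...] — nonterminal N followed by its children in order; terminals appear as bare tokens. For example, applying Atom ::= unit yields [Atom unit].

[Type [Prod [Atom ( [Type [Prod [Atom a]] → [Type [Prod [Atom unit]]]] )]] → [Type [Prod [Atom a]]]]

Type
Prod → Type
Atom → Type
( Type ) → Type
( Prod → Type ) → Type
( Atom → Type ) → Type
( a → Type ) → Type
( a → Prod ) → Type
( a → Atom ) → Type
( a → unit ) → Type
( a → unit ) → Prod
( a → unit ) → Atom
( a → unit ) → a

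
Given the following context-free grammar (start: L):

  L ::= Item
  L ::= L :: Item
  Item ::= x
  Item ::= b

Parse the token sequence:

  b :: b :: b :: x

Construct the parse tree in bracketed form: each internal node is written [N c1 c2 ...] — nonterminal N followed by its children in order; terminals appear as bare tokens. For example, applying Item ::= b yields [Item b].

L
L :: Item
L :: Item :: Item
L :: Item :: Item :: Item
Item :: Item :: Item :: Item
b :: Item :: Item :: Item
b :: b :: Item :: Item
b :: b :: b :: Item
b :: b :: b :: x

[L [L [L [L [Item b]] :: [Item b]] :: [Item b]] :: [Item x]]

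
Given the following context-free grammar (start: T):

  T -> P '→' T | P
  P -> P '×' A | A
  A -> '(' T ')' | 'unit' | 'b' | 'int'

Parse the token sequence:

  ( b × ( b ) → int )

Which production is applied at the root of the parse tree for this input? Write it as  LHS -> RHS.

[T [P [A ( [T [P [P [A b]] × [A ( [T [P [A b]]] )]] → [T [P [A int]]]] )]]]

T -> P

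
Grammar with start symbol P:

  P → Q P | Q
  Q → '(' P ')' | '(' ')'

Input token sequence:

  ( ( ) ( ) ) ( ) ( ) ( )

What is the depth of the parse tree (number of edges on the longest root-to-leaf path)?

5

[P [Q ( [P [Q ( )] [P [Q ( )]]] )] [P [Q ( )] [P [Q ( )] [P [Q ( )]]]]]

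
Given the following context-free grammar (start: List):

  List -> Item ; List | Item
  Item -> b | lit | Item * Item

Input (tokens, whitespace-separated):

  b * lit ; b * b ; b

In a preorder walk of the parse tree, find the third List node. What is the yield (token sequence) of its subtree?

[List [Item [Item b] * [Item lit]] ; [List [Item [Item b] * [Item b]] ; [List [Item b]]]]

b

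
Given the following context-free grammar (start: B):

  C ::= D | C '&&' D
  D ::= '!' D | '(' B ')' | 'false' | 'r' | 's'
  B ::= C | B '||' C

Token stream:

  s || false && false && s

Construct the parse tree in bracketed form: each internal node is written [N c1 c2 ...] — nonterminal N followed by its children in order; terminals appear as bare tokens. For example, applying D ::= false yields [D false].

[B [B [C [D s]]] || [C [C [C [D false]] && [D false]] && [D s]]]

B
B || C
C || C
D || C
s || C
s || C && D
s || C && D && D
s || D && D && D
s || false && D && D
s || false && false && D
s || false && false && s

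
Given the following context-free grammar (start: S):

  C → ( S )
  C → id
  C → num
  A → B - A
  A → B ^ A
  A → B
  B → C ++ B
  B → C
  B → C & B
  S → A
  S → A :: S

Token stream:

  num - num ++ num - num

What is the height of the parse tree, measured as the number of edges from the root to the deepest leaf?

[S [A [B [C num]] - [A [B [C num] ++ [B [C num]]] - [A [B [C num]]]]]]

6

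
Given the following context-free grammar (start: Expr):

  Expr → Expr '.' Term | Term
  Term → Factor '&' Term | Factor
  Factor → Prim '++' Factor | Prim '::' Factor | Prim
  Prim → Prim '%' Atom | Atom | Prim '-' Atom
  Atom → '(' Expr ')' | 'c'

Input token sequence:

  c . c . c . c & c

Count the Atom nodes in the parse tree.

[Expr [Expr [Expr [Expr [Term [Factor [Prim [Atom c]]]]] . [Term [Factor [Prim [Atom c]]]]] . [Term [Factor [Prim [Atom c]]]]] . [Term [Factor [Prim [Atom c]]] & [Term [Factor [Prim [Atom c]]]]]]

5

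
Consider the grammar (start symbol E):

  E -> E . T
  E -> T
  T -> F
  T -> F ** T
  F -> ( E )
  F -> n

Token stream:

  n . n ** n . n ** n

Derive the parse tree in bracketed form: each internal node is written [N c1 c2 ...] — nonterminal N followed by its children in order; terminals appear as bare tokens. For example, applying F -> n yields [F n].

[E [E [E [T [F n]]] . [T [F n] ** [T [F n]]]] . [T [F n] ** [T [F n]]]]

E
E . T
E . T . T
T . T . T
F . T . T
n . T . T
n . F ** T . T
n . n ** T . T
n . n ** F . T
n . n ** n . T
n . n ** n . F ** T
n . n ** n . n ** T
n . n ** n . n ** F
n . n ** n . n ** n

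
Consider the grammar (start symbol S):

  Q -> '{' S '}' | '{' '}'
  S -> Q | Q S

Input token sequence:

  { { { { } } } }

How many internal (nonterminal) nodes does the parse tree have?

[S [Q { [S [Q { [S [Q { [S [Q { }]] }]] }]] }]]

8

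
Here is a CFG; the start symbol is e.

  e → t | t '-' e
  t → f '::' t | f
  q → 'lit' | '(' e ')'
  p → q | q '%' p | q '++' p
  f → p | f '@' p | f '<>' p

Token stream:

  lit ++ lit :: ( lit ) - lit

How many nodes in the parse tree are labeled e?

3

[e [t [f [p [q lit] ++ [p [q lit]]]] :: [t [f [p [q ( [e [t [f [p [q lit]]]]] )]]]]] - [e [t [f [p [q lit]]]]]]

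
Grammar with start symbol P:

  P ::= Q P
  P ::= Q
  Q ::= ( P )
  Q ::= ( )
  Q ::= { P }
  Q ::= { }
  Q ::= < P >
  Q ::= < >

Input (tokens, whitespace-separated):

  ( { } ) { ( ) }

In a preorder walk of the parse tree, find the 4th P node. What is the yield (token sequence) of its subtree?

[P [Q ( [P [Q { }]] )] [P [Q { [P [Q ( )]] }]]]

( )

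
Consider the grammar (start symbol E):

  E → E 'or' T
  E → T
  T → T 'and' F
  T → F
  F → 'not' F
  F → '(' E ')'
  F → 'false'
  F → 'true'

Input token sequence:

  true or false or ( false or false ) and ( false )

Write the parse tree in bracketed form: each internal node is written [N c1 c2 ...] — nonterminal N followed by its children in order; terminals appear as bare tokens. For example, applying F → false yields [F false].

[E [E [E [T [F true]]] or [T [F false]]] or [T [T [F ( [E [E [T [F false]]] or [T [F false]]] )]] and [F ( [E [T [F false]]] )]]]

E
E or T
E or T or T
T or T or T
F or T or T
true or T or T
true or F or T
true or false or T
true or false or T and F
true or false or F and F
true or false or ( E ) and F
true or false or ( E or T ) and F
true or false or ( T or T ) and F
true or false or ( F or T ) and F
true or false or ( false or T ) and F
true or false or ( false or F ) and F
true or false or ( false or false ) and F
true or false or ( false or false ) and ( E )
true or false or ( false or false ) and ( T )
true or false or ( false or false ) and ( F )
true or false or ( false or false ) and ( false )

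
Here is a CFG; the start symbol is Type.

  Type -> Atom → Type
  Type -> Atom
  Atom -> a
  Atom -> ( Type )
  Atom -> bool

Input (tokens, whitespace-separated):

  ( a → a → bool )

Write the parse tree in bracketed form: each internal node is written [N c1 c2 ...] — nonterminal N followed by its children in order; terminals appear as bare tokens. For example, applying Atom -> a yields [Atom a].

Type
Atom
( Type )
( Atom → Type )
( a → Type )
( a → Atom → Type )
( a → a → Type )
( a → a → Atom )
( a → a → bool )

[Type [Atom ( [Type [Atom a] → [Type [Atom a] → [Type [Atom bool]]]] )]]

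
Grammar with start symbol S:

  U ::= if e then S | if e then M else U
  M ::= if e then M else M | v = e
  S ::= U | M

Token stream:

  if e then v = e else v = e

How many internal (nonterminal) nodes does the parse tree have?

[S [M if e then [M v = e] else [M v = e]]]

4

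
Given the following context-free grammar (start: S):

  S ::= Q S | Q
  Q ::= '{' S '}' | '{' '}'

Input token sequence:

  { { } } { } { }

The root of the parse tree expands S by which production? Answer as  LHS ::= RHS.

[S [Q { [S [Q { }]] }] [S [Q { }] [S [Q { }]]]]

S ::= Q S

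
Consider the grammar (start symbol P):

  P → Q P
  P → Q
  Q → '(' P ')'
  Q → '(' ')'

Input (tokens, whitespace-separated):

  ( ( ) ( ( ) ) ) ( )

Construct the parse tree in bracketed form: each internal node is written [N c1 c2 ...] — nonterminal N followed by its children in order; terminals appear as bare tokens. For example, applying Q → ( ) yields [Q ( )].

[P [Q ( [P [Q ( )] [P [Q ( [P [Q ( )]] )]]] )] [P [Q ( )]]]

P
Q P
( P ) P
( Q P ) P
( ( ) P ) P
( ( ) Q ) P
( ( ) ( P ) ) P
( ( ) ( Q ) ) P
( ( ) ( ( ) ) ) P
( ( ) ( ( ) ) ) Q
( ( ) ( ( ) ) ) ( )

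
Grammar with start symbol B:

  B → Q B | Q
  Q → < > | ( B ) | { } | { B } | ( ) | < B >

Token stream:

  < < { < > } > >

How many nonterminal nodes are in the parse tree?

[B [Q < [B [Q < [B [Q { [B [Q < >]] }]] >]] >]]

8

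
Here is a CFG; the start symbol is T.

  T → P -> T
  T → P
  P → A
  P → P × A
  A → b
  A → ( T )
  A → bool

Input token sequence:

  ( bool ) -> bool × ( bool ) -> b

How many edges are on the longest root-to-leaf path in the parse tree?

[T [P [A ( [T [P [A bool]]] )]] -> [T [P [P [A bool]] × [A ( [T [P [A bool]]] )]] -> [T [P [A b]]]]]

7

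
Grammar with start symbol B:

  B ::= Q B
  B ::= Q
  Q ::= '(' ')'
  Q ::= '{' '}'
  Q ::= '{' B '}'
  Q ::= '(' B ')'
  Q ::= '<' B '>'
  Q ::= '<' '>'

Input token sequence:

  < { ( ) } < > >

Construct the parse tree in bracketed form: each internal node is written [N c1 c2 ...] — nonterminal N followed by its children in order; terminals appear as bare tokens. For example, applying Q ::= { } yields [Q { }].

[B [Q < [B [Q { [B [Q ( )]] }] [B [Q < >]]] >]]

B
Q
< B >
< Q B >
< { B } B >
< { Q } B >
< { ( ) } B >
< { ( ) } Q >
< { ( ) } < > >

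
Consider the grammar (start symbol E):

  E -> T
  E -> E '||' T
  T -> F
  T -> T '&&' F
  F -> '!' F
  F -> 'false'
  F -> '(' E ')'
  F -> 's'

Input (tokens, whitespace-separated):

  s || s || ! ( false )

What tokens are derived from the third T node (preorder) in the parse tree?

[E [E [E [T [F s]]] || [T [F s]]] || [T [F ! [F ( [E [T [F false]]] )]]]]

! ( false )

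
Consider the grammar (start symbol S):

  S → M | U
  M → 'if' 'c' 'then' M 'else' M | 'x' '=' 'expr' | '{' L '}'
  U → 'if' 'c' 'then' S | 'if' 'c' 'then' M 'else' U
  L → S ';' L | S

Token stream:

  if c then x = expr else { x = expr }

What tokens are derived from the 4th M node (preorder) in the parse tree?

x = expr

[S [M if c then [M x = expr] else [M { [L [S [M x = expr]]] }]]]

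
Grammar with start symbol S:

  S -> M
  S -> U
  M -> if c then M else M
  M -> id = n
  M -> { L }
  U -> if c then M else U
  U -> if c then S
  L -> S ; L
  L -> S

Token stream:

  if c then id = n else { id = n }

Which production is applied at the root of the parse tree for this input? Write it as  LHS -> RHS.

[S [M if c then [M id = n] else [M { [L [S [M id = n]]] }]]]

S -> M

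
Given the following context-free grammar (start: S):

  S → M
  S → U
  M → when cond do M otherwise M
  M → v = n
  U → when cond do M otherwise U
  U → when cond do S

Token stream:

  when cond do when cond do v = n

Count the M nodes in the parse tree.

[S [U when cond do [S [U when cond do [S [M v = n]]]]]]

1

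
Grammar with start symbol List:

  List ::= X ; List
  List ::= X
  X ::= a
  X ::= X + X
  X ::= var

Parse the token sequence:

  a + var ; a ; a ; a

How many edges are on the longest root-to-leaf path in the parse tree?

5

[List [X [X a] + [X var]] ; [List [X a] ; [List [X a] ; [List [X a]]]]]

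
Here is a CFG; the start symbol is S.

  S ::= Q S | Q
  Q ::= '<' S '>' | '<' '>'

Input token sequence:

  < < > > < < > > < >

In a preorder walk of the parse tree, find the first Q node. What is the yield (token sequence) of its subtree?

< < > >

[S [Q < [S [Q < >]] >] [S [Q < [S [Q < >]] >] [S [Q < >]]]]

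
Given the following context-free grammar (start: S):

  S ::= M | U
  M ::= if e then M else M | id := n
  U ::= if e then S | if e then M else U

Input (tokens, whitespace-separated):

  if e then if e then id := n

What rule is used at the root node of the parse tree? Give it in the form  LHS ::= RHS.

[S [U if e then [S [U if e then [S [M id := n]]]]]]

S ::= U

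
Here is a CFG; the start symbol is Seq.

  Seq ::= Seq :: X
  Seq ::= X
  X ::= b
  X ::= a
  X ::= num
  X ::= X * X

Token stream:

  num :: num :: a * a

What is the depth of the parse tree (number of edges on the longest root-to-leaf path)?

[Seq [Seq [Seq [X num]] :: [X num]] :: [X [X a] * [X a]]]

4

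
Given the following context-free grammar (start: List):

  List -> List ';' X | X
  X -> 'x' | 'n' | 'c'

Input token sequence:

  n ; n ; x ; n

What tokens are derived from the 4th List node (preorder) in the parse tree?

n

[List [List [List [List [X n]] ; [X n]] ; [X x]] ; [X n]]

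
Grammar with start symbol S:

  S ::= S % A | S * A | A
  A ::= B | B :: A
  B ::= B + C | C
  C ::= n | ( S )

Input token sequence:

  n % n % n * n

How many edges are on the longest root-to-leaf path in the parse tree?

[S [S [S [S [A [B [C n]]]] % [A [B [C n]]]] % [A [B [C n]]]] * [A [B [C n]]]]

7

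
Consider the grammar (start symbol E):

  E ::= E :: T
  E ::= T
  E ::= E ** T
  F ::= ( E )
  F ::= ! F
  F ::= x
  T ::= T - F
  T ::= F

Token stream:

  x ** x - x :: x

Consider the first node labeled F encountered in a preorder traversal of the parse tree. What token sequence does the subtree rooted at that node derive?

x

[E [E [E [T [F x]]] ** [T [T [F x]] - [F x]]] :: [T [F x]]]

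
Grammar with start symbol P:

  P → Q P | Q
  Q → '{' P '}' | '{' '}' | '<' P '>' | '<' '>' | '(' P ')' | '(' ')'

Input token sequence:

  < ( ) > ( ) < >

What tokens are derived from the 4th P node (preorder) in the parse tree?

[P [Q < [P [Q ( )]] >] [P [Q ( )] [P [Q < >]]]]

< >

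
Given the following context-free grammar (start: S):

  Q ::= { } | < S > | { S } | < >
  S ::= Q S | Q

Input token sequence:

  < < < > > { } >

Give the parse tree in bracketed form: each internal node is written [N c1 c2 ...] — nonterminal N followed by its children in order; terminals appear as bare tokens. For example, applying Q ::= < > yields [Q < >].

[S [Q < [S [Q < [S [Q < >]] >] [S [Q { }]]] >]]

S
Q
< S >
< Q S >
< < S > S >
< < Q > S >
< < < > > S >
< < < > > Q >
< < < > > { } >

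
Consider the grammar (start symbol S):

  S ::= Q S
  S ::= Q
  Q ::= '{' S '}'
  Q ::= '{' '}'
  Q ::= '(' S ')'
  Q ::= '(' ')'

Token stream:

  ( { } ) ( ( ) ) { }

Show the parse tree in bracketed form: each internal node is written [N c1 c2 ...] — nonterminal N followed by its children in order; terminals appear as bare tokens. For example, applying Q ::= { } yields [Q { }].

[S [Q ( [S [Q { }]] )] [S [Q ( [S [Q ( )]] )] [S [Q { }]]]]

S
Q S
( S ) S
( Q ) S
( { } ) S
( { } ) Q S
( { } ) ( S ) S
( { } ) ( Q ) S
( { } ) ( ( ) ) S
( { } ) ( ( ) ) Q
( { } ) ( ( ) ) { }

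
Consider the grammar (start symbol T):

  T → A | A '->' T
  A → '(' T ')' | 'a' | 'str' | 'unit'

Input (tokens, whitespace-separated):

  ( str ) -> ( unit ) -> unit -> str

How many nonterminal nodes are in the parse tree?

[T [A ( [T [A str]] )] -> [T [A ( [T [A unit]] )] -> [T [A unit] -> [T [A str]]]]]

12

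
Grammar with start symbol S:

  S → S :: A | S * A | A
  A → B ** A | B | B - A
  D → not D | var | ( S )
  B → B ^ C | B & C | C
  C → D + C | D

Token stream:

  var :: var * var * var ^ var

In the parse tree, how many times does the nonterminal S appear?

4

[S [S [S [S [A [B [C [D var]]]]] :: [A [B [C [D var]]]]] * [A [B [C [D var]]]]] * [A [B [B [C [D var]]] ^ [C [D var]]]]]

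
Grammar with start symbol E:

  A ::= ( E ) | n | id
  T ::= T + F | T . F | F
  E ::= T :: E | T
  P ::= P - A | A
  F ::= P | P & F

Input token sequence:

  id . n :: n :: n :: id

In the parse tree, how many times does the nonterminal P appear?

5

[E [T [T [F [P [A id]]]] . [F [P [A n]]]] :: [E [T [F [P [A n]]]] :: [E [T [F [P [A n]]]] :: [E [T [F [P [A id]]]]]]]]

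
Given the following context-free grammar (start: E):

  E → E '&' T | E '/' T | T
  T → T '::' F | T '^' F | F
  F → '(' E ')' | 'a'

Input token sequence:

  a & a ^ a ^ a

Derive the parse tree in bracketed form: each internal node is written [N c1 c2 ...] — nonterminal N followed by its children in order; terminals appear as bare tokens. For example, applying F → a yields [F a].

E
E & T
T & T
F & T
a & T
a & T ^ F
a & T ^ F ^ F
a & F ^ F ^ F
a & a ^ F ^ F
a & a ^ a ^ F
a & a ^ a ^ a

[E [E [T [F a]]] & [T [T [T [F a]] ^ [F a]] ^ [F a]]]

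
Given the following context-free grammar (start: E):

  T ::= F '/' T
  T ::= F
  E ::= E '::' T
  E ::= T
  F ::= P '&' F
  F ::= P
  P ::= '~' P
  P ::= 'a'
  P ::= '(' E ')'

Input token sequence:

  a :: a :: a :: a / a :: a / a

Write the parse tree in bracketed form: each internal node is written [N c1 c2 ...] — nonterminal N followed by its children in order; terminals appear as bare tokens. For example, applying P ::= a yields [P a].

[E [E [E [E [E [T [F [P a]]]] :: [T [F [P a]]]] :: [T [F [P a]]]] :: [T [F [P a]] / [T [F [P a]]]]] :: [T [F [P a]] / [T [F [P a]]]]]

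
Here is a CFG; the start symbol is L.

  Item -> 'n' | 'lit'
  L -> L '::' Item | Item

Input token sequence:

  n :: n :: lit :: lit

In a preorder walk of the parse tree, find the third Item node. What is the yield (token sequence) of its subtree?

lit

[L [L [L [L [Item n]] :: [Item n]] :: [Item lit]] :: [Item lit]]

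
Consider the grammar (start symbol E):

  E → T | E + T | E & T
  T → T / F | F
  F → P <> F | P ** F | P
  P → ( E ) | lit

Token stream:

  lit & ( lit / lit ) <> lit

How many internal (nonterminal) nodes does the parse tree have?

[E [E [T [F [P lit]]]] & [T [F [P ( [E [T [T [F [P lit]]] / [F [P lit]]]] )] <> [F [P lit]]]]]

17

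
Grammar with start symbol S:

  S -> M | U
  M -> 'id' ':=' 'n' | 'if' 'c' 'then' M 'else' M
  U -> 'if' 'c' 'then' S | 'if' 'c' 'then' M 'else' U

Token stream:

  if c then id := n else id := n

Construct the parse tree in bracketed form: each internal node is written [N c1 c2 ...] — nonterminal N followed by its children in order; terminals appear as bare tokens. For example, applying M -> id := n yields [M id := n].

[S [M if c then [M id := n] else [M id := n]]]

S
M
if c then M else M
if c then id := n else M
if c then id := n else id := n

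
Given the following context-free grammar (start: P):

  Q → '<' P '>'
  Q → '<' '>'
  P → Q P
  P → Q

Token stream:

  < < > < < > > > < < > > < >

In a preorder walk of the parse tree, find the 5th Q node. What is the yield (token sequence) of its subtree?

[P [Q < [P [Q < >] [P [Q < [P [Q < >]] >]]] >] [P [Q < [P [Q < >]] >] [P [Q < >]]]]

< < > >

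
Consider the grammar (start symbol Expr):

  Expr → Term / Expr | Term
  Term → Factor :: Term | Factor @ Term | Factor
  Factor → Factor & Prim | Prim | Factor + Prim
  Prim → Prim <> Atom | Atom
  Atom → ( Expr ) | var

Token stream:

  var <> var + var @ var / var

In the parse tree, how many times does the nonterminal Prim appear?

5

[Expr [Term [Factor [Factor [Prim [Prim [Atom var]] <> [Atom var]]] + [Prim [Atom var]]] @ [Term [Factor [Prim [Atom var]]]]] / [Expr [Term [Factor [Prim [Atom var]]]]]]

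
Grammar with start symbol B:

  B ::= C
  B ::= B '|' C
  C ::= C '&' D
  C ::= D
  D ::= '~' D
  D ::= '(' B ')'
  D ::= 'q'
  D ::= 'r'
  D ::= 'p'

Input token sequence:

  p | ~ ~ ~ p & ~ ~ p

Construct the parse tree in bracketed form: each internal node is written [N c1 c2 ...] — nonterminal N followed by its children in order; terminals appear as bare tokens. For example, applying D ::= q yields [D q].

[B [B [C [D p]]] | [C [C [D ~ [D ~ [D ~ [D p]]]]] & [D ~ [D ~ [D p]]]]]

B
B | C
C | C
D | C
p | C
p | C & D
p | D & D
p | ~ D & D
p | ~ ~ D & D
p | ~ ~ ~ D & D
p | ~ ~ ~ p & D
p | ~ ~ ~ p & ~ D
p | ~ ~ ~ p & ~ ~ D
p | ~ ~ ~ p & ~ ~ p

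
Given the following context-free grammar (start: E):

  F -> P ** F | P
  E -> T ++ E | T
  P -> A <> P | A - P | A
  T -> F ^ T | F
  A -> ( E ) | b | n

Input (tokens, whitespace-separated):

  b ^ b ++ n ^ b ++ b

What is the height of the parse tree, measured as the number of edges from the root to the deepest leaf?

[E [T [F [P [A b]]] ^ [T [F [P [A b]]]]] ++ [E [T [F [P [A n]]] ^ [T [F [P [A b]]]]] ++ [E [T [F [P [A b]]]]]]]

7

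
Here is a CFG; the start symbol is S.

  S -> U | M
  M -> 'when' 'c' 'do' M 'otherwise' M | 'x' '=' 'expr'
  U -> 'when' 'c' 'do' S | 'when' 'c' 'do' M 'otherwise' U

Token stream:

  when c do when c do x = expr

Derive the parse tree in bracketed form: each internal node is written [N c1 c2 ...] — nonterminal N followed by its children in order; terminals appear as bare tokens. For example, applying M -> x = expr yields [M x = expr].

S
U
when c do S
when c do U
when c do when c do S
when c do when c do M
when c do when c do x = expr

[S [U when c do [S [U when c do [S [M x = expr]]]]]]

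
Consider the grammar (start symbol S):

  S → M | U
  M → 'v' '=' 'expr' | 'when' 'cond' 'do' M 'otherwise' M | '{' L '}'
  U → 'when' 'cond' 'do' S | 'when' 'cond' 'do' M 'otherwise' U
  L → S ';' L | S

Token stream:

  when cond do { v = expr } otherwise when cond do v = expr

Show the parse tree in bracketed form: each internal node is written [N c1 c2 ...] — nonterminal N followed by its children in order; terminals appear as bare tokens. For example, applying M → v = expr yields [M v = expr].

S
U
when cond do M otherwise U
when cond do { L } otherwise U
when cond do { S } otherwise U
when cond do { M } otherwise U
when cond do { v = expr } otherwise U
when cond do { v = expr } otherwise when cond do S
when cond do { v = expr } otherwise when cond do M
when cond do { v = expr } otherwise when cond do v = expr

[S [U when cond do [M { [L [S [M v = expr]]] }] otherwise [U when cond do [S [M v = expr]]]]]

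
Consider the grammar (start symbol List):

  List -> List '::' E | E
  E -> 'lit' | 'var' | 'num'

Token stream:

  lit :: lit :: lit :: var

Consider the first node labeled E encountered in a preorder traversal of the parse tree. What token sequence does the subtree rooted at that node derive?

lit

[List [List [List [List [E lit]] :: [E lit]] :: [E lit]] :: [E var]]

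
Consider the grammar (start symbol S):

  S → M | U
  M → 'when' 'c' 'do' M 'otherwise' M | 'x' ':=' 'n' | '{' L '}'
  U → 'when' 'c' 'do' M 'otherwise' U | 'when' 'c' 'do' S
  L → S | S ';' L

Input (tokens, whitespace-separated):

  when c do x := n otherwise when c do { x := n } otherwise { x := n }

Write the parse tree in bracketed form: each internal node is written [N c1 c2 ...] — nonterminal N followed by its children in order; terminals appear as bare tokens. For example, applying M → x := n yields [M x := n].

[S [M when c do [M x := n] otherwise [M when c do [M { [L [S [M x := n]]] }] otherwise [M { [L [S [M x := n]]] }]]]]

S
M
when c do M otherwise M
when c do x := n otherwise M
when c do x := n otherwise when c do M otherwise M
when c do x := n otherwise when c do { L } otherwise M
when c do x := n otherwise when c do { S } otherwise M
when c do x := n otherwise when c do { M } otherwise M
when c do x := n otherwise when c do { x := n } otherwise M
when c do x := n otherwise when c do { x := n } otherwise { L }
when c do x := n otherwise when c do { x := n } otherwise { S }
when c do x := n otherwise when c do { x := n } otherwise { M }
when c do x := n otherwise when c do { x := n } otherwise { x := n }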